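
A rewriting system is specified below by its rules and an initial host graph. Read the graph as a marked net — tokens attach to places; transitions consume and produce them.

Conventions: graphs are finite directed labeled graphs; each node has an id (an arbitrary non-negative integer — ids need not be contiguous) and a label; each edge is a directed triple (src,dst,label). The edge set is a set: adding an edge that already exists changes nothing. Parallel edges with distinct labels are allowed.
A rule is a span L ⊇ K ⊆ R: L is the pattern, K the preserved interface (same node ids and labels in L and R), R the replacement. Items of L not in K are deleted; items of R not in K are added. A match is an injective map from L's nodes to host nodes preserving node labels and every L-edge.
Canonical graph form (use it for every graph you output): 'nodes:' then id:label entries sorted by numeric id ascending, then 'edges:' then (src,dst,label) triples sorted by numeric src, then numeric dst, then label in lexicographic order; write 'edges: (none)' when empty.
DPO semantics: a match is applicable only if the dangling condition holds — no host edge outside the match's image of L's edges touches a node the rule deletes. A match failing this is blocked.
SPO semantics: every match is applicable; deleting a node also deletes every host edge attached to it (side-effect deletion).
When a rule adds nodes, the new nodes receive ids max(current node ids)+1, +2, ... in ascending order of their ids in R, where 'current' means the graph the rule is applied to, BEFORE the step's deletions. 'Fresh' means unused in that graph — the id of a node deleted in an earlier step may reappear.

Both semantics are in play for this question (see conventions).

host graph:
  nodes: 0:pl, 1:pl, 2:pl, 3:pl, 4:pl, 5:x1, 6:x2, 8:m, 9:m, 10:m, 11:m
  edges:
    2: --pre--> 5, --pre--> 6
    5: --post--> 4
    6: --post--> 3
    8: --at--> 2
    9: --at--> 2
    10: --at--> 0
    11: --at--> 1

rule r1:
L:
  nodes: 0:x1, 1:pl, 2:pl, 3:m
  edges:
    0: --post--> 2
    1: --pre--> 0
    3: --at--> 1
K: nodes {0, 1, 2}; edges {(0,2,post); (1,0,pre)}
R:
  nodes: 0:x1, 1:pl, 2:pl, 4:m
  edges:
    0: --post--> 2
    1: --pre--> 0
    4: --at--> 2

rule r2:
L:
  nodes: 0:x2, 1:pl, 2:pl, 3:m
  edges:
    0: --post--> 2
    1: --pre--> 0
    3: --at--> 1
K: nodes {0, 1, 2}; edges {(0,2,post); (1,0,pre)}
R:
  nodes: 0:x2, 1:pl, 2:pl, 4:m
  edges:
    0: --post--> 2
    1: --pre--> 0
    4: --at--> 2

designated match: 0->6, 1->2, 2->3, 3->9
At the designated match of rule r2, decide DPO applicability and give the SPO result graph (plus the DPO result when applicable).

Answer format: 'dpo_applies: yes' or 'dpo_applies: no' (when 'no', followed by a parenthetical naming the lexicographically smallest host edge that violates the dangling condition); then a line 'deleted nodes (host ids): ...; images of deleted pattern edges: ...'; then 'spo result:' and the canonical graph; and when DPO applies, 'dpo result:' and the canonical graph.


dpo_applies: yes
deleted nodes (host ids): 9; images of deleted pattern edges: (9,2,at)
spo result:
nodes: 0:pl, 1:pl, 2:pl, 3:pl, 4:pl, 5:x1, 6:x2, 8:m, 10:m, 11:m, 12:m
edges: (2,5,pre); (2,6,pre); (5,4,post); (6,3,post); (8,2,at); (10,0,at); (11,1,at); (12,3,at)
dpo result:
nodes: 0:pl, 1:pl, 2:pl, 3:pl, 4:pl, 5:x1, 6:x2, 8:m, 10:m, 11:m, 12:m
edges: (2,5,pre); (2,6,pre); (5,4,post); (6,3,post); (8,2,at); (10,0,at); (11,1,at); (12,3,at)


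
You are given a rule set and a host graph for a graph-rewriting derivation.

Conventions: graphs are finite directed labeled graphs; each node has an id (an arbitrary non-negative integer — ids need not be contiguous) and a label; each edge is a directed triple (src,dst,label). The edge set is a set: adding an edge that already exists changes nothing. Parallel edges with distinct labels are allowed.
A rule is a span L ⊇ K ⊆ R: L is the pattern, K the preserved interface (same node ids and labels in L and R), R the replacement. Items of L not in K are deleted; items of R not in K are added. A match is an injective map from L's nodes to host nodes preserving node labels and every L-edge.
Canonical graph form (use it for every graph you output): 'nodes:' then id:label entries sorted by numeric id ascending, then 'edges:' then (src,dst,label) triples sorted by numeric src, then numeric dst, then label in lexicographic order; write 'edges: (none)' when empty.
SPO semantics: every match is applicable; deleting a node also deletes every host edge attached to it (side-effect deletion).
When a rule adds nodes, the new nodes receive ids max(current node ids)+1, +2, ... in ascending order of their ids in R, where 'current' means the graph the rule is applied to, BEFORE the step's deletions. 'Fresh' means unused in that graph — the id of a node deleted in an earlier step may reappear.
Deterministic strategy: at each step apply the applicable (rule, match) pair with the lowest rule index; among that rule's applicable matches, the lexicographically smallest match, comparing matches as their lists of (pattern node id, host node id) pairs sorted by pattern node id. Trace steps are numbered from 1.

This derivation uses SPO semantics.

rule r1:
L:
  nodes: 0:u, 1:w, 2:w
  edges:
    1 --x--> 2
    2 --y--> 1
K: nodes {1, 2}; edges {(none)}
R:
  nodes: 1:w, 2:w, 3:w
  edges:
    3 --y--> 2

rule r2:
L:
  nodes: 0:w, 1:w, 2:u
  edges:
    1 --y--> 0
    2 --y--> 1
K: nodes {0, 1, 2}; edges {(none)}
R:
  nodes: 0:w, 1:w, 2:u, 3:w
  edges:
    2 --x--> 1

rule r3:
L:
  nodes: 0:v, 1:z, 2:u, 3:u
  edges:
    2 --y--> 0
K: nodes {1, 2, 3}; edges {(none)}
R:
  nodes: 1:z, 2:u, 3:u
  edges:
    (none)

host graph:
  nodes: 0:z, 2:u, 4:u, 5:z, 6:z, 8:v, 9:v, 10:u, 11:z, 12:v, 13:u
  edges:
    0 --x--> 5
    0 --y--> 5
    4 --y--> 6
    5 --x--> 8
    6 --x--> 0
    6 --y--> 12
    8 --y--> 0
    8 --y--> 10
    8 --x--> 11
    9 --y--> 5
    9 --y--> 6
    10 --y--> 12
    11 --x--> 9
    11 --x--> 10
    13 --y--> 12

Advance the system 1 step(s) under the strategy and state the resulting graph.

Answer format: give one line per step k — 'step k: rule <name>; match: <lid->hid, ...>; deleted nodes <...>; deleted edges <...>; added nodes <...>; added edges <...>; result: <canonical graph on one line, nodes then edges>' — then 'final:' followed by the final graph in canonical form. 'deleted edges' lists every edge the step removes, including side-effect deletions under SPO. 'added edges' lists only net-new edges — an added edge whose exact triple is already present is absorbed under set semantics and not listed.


step 1: rule r3; match: 0->12, 1->0, 2->10, 3->2; deleted nodes 12; deleted edges (6,12,y); (10,12,y); (13,12,y); added nodes (none); added edges (none); result: nodes: 0:z, 2:u, 4:u, 5:z, 6:z, 8:v, 9:v, 10:u, 11:z, 13:u edges: (0,5,x); (0,5,y); (4,6,y); (5,8,x); (6,0,x); (8,0,y); (8,10,y); (8,11,x); (9,5,y); (9,6,y); (11,9,x); (11,10,x)
final:
nodes: 0:z, 2:u, 4:u, 5:z, 6:z, 8:v, 9:v, 10:u, 11:z, 13:u
edges: (0,5,x); (0,5,y); (4,6,y); (5,8,x); (6,0,x); (8,0,y); (8,10,y); (8,11,x); (9,5,y); (9,6,y); (11,9,x); (11,10,x)


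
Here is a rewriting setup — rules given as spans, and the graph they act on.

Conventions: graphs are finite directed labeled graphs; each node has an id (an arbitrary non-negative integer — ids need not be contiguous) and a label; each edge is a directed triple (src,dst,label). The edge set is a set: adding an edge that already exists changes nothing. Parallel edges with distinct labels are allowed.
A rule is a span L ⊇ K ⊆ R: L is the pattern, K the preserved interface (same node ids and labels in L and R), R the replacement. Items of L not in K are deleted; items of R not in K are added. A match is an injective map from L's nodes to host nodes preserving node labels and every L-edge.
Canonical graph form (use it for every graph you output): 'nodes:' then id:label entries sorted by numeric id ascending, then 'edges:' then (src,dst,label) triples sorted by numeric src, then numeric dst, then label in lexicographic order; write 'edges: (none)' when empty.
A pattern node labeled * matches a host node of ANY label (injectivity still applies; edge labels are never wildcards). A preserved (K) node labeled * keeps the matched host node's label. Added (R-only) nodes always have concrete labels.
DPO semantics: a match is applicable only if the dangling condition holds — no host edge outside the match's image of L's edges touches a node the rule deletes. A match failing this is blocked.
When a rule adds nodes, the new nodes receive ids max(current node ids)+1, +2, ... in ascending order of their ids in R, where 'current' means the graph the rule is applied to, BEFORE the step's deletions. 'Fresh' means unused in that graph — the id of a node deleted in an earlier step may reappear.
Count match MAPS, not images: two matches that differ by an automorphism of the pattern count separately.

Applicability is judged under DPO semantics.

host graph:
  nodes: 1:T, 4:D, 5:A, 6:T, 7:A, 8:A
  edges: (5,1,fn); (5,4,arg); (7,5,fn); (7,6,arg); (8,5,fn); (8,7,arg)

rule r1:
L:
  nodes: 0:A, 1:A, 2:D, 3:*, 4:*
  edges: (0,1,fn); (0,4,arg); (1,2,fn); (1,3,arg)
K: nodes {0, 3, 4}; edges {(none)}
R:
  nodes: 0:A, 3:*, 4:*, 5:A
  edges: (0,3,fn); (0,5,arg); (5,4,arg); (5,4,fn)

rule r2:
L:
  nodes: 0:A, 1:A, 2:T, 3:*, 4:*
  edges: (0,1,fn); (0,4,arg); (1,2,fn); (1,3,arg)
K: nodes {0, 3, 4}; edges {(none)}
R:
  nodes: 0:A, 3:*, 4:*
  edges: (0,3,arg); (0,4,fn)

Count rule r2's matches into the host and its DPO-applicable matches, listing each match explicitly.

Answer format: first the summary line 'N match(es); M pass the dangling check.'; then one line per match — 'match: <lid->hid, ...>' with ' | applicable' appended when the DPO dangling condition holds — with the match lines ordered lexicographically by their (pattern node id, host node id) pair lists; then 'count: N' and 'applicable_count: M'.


2 match(es); 0 pass the dangling check.
match: 0->7, 1->5, 2->1, 3->4, 4->6
match: 0->8, 1->5, 2->1, 3->4, 4->7
count: 2
applicable_count: 0


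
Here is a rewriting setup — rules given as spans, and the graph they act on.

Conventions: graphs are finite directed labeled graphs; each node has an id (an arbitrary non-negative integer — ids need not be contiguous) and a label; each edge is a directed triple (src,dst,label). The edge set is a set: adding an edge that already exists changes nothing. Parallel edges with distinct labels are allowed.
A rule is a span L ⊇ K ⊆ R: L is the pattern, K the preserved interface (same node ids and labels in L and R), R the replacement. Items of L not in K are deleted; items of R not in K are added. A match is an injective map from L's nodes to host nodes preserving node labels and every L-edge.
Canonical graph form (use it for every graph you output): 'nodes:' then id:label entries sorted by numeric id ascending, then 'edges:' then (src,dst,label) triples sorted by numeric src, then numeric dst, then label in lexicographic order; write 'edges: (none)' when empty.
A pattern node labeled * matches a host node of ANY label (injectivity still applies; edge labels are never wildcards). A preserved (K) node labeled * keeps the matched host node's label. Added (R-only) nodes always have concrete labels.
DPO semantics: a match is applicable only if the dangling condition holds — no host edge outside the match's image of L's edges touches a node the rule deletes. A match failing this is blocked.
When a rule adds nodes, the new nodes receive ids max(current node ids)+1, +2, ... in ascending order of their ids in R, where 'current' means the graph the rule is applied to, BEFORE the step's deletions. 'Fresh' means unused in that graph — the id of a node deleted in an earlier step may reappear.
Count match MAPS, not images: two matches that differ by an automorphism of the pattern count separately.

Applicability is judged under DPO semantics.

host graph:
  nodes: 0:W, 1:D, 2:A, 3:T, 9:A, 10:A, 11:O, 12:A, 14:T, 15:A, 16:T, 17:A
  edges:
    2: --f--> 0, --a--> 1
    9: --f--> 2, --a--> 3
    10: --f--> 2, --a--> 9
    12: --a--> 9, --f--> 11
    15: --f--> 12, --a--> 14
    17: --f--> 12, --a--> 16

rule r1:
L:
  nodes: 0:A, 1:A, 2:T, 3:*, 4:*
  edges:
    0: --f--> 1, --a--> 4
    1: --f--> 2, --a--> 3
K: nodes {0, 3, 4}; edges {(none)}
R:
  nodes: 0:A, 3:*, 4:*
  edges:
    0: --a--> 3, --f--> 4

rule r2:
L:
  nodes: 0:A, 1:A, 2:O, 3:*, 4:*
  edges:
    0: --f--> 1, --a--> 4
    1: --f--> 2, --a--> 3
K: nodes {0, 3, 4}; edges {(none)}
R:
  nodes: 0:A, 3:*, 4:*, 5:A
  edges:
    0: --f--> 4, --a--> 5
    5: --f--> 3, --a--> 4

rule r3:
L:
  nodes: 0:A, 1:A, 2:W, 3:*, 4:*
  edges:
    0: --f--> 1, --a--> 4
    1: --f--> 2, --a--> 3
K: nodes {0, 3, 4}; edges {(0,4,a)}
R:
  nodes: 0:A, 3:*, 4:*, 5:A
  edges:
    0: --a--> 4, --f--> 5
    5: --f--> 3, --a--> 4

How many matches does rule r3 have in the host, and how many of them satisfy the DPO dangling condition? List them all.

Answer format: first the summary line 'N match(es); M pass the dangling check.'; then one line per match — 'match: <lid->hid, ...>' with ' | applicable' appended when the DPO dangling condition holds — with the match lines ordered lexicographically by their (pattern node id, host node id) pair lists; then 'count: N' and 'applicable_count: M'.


2 match(es); 0 pass the dangling check.
match: 0->9, 1->2, 2->0, 3->1, 4->3
match: 0->10, 1->2, 2->0, 3->1, 4->9
count: 2
applicable_count: 0


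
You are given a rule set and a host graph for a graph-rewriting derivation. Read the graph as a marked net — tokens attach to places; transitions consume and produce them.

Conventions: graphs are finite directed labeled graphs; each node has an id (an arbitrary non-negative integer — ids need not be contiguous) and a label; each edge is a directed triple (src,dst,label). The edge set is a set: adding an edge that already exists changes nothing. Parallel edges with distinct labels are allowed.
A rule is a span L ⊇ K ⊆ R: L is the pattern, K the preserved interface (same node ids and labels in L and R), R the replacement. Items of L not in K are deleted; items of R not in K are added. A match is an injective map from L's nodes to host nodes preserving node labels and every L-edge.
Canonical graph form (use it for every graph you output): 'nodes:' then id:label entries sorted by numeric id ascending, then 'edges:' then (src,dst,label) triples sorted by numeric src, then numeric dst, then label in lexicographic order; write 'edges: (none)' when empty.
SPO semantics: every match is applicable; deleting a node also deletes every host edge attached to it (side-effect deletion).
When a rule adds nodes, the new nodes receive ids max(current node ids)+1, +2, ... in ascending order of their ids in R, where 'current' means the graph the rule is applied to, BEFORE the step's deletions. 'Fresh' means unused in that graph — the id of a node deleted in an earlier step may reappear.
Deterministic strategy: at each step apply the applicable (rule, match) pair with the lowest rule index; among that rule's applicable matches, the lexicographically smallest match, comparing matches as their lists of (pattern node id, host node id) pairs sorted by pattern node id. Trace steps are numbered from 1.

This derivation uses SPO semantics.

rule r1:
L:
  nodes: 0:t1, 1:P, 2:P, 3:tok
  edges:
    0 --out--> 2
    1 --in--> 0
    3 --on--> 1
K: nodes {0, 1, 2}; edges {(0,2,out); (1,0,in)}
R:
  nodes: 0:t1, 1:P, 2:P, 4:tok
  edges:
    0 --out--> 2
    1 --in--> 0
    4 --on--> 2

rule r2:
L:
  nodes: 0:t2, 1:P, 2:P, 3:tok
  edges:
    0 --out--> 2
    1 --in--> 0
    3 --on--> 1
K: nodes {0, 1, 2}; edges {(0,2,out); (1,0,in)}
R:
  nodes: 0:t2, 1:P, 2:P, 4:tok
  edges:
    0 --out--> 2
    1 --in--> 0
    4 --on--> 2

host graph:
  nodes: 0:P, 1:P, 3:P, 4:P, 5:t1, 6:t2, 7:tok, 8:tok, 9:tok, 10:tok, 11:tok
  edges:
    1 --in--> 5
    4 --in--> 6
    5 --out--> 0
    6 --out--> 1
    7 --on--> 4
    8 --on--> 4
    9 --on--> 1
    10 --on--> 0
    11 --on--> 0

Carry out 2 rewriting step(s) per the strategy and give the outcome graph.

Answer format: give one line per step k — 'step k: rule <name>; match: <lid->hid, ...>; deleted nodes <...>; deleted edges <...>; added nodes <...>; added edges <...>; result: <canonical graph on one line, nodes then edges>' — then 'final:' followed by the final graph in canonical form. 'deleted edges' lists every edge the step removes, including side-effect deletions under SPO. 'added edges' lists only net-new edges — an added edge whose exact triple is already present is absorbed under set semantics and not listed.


step 1: rule r1; match: 0->5, 1->1, 2->0, 3->9; deleted nodes 9; deleted edges (9,1,on); added nodes 12; added edges (12,0,on); result: nodes: 0:P, 1:P, 3:P, 4:P, 5:t1, 6:t2, 7:tok, 8:tok, 10:tok, 11:tok, 12:tok edges: (1,5,in); (4,6,in); (5,0,out); (6,1,out); (7,4,on); (8,4,on); (10,0,on); (11,0,on); (12,0,on)
step 2: rule r2; match: 0->6, 1->4, 2->1, 3->7; deleted nodes 7; deleted edges (7,4,on); added nodes 13; added edges (13,1,on); result: nodes: 0:P, 1:P, 3:P, 4:P, 5:t1, 6:t2, 8:tok, 10:tok, 11:tok, 12:tok, 13:tok edges: (1,5,in); (4,6,in); (5,0,out); (6,1,out); (8,4,on); (10,0,on); (11,0,on); (12,0,on); (13,1,on)
final:
nodes: 0:P, 1:P, 3:P, 4:P, 5:t1, 6:t2, 8:tok, 10:tok, 11:tok, 12:tok, 13:tok
edges: (1,5,in); (4,6,in); (5,0,out); (6,1,out); (8,4,on); (10,0,on); (11,0,on); (12,0,on); (13,1,on)


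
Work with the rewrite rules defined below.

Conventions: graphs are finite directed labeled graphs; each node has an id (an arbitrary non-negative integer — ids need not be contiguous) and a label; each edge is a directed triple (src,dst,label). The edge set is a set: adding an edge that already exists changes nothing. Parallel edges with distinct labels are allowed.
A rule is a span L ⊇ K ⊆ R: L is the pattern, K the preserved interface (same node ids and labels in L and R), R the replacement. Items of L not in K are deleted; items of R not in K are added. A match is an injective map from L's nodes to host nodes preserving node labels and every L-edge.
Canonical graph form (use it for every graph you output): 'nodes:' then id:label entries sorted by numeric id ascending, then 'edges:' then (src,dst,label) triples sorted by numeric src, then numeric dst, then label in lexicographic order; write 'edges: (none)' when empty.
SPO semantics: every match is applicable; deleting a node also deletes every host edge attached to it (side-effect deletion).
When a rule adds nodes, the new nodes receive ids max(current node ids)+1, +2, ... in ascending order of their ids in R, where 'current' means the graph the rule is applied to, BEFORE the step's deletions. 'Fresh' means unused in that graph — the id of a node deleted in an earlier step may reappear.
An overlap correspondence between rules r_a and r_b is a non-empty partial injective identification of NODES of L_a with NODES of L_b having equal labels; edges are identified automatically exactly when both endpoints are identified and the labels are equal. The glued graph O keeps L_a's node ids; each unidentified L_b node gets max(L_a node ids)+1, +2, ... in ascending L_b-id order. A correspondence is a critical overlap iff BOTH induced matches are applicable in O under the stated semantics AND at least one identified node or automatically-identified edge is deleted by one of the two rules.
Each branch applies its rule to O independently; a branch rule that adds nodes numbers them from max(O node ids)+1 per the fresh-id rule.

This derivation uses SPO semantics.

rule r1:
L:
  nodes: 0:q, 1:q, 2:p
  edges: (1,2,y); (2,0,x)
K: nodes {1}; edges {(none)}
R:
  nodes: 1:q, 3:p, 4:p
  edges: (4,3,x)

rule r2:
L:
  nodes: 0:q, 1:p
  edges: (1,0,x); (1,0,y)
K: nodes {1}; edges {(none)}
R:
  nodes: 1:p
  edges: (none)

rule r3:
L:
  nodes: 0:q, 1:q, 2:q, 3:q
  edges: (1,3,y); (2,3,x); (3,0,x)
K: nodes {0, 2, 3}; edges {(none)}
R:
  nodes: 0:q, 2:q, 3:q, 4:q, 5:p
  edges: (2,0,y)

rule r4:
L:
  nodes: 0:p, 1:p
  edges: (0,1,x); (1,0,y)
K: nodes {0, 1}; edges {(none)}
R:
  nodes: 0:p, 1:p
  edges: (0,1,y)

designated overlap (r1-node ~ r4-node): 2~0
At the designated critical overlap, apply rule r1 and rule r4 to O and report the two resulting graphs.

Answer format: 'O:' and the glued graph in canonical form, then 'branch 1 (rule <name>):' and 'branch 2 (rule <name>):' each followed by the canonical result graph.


O:
nodes: 0:q, 1:q, 2:p, 3:p
edges: (1,2,y); (2,0,x); (2,3,x); (3,2,y)
branch 1 (rule r1):
nodes: 1:q, 3:p, 4:p, 5:p
edges: (5,4,x)
branch 2 (rule r4):
nodes: 0:q, 1:q, 2:p, 3:p
edges: (1,2,y); (2,0,x); (2,3,y)


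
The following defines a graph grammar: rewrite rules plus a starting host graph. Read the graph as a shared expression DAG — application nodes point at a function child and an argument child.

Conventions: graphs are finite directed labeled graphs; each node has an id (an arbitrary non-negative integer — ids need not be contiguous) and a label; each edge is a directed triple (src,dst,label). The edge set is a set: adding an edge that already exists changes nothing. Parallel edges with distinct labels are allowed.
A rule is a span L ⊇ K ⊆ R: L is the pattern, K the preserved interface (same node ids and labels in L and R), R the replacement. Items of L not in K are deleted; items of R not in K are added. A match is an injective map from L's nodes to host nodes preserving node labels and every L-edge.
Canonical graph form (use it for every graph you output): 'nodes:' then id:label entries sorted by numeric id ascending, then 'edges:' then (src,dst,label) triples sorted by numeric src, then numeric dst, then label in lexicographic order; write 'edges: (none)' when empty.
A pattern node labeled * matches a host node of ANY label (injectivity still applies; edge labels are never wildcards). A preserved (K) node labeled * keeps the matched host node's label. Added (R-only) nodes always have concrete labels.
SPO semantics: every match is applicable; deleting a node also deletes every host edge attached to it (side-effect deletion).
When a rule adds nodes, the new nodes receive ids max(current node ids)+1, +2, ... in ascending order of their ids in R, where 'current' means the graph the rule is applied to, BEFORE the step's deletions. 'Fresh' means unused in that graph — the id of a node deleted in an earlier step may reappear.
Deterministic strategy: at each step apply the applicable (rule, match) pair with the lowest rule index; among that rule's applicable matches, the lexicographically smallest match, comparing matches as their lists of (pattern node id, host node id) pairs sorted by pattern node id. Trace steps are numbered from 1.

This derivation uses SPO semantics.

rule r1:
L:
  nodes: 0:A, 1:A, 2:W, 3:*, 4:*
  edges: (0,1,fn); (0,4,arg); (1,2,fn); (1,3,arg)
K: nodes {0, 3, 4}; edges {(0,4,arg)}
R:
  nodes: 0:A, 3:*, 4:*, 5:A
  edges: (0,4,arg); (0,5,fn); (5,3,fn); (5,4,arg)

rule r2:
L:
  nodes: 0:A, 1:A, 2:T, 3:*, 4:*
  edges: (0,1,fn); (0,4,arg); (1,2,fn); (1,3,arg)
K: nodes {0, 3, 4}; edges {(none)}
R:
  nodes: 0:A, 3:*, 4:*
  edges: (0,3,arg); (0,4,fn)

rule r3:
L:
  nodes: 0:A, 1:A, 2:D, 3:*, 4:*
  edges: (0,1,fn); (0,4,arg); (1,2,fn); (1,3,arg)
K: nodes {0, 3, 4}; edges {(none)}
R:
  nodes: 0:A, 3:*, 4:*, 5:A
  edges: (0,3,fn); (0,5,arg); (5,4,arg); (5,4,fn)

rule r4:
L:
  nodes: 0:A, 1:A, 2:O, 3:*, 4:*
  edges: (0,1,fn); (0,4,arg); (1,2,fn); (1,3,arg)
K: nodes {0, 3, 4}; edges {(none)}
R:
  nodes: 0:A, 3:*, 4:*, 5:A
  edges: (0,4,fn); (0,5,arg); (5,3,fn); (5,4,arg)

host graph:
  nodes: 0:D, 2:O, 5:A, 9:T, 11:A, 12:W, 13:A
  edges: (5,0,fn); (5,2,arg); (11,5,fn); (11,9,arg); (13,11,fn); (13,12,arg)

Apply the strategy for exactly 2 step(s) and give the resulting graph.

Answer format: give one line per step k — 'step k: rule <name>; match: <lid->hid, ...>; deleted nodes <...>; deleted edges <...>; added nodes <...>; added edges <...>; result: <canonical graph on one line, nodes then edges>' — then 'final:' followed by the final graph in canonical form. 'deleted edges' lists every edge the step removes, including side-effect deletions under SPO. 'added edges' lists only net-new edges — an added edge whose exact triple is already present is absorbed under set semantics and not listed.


step 1: rule r3; match: 0->11, 1->5, 2->0, 3->2, 4->9; deleted nodes 0, 5; deleted edges (5,0,fn); (5,2,arg); (11,5,fn); (11,9,arg); added nodes 14; added edges (11,2,fn); (11,14,arg); (14,9,arg); (14,9,fn); result: nodes: 2:O, 9:T, 11:A, 12:W, 13:A, 14:A edges: (11,2,fn); (11,14,arg); (13,11,fn); (13,12,arg); (14,9,arg); (14,9,fn)
step 2: rule r4; match: 0->13, 1->11, 2->2, 3->14, 4->12; deleted nodes 2, 11; deleted edges (11,2,fn); (11,14,arg); (13,11,fn); (13,12,arg); added nodes 15; added edges (13,12,fn); (13,15,arg); (15,12,arg); (15,14,fn); result: nodes: 9:T, 12:W, 13:A, 14:A, 15:A edges: (13,12,fn); (13,15,arg); (14,9,arg); (14,9,fn); (15,12,arg); (15,14,fn)
final:
nodes: 9:T, 12:W, 13:A, 14:A, 15:A
edges: (13,12,fn); (13,15,arg); (14,9,arg); (14,9,fn); (15,12,arg); (15,14,fn)


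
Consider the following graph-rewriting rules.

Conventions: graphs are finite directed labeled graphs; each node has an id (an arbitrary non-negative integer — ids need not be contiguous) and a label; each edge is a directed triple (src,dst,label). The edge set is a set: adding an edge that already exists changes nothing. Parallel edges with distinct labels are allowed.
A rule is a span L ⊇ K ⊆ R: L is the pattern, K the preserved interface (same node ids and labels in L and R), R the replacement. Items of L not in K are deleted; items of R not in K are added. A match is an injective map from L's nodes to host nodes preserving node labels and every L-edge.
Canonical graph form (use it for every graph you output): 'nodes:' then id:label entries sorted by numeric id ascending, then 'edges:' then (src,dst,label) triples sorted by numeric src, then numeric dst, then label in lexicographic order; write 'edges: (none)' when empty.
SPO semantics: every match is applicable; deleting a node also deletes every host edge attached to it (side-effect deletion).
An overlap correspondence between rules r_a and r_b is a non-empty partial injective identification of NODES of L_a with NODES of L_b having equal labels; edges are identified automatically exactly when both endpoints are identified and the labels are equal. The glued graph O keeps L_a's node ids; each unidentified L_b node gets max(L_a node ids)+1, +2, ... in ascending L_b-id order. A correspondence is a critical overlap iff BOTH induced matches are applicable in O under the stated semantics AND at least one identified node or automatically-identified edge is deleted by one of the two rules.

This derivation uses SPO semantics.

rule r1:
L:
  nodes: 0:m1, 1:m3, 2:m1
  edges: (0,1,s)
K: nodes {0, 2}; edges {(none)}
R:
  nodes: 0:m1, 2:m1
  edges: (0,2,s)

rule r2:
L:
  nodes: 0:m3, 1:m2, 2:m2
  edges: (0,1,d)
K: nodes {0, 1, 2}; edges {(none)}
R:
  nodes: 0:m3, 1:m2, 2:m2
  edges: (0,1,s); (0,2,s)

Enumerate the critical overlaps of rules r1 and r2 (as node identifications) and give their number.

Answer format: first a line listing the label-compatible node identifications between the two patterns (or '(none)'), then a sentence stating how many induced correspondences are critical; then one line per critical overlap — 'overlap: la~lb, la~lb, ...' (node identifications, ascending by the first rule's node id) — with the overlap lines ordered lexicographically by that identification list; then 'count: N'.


label-compatible node identifications between L(r1) and L(r2): 1~0
1 of the induced correspondences is a critical overlap of r1 and r2.
overlap: 1~0
count: 1


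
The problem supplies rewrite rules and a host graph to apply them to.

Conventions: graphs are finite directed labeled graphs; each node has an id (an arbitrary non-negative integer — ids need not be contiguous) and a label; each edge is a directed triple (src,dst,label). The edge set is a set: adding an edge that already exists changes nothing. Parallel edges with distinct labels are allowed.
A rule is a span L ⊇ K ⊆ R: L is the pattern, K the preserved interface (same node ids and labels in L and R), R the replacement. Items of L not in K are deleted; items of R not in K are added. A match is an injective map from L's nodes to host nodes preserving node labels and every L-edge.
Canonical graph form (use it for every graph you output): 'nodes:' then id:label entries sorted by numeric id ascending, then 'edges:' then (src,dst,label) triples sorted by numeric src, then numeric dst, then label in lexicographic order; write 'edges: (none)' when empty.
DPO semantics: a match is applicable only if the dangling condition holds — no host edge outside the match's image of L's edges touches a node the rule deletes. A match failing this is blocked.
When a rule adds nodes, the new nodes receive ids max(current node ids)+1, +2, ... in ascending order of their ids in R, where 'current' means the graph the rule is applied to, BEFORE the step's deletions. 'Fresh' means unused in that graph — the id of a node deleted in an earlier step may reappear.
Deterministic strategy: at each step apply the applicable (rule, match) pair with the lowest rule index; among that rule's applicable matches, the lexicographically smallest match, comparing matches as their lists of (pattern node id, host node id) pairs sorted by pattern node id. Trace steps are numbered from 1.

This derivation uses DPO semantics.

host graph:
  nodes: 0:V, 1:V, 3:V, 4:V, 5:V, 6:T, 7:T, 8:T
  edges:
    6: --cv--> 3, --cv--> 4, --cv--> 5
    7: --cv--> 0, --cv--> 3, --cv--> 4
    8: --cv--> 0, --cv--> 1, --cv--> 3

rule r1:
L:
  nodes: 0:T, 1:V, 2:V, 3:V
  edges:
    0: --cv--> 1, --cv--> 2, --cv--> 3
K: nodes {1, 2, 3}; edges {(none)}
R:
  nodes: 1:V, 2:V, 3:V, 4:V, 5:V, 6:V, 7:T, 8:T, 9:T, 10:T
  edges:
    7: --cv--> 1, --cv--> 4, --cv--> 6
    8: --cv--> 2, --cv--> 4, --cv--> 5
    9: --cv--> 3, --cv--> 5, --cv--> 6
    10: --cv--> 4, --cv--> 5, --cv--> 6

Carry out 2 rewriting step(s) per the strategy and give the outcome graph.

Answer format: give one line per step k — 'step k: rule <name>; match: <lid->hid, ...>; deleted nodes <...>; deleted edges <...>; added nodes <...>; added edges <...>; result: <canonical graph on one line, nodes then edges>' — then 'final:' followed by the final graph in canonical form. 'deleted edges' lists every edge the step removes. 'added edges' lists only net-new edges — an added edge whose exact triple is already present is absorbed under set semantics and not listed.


step 1: rule r1; match: 0->6, 1->3, 2->4, 3->5; deleted nodes 6; deleted edges (6,3,cv); (6,4,cv); (6,5,cv); added nodes 9, 10, 11, 12, 13, 14, 15; added edges (12,3,cv); (12,9,cv); (12,11,cv); (13,4,cv); (13,9,cv); (13,10,cv); (14,5,cv); (14,10,cv); (14,11,cv); (15,9,cv); (15,10,cv); (15,11,cv); result: nodes: 0:V, 1:V, 3:V, 4:V, 5:V, 7:T, 8:T, 9:V, 10:V, 11:V, 12:T, 13:T, 14:T, 15:T edges: (7,0,cv); (7,3,cv); (7,4,cv); (8,0,cv); (8,1,cv); (8,3,cv); (12,3,cv); (12,9,cv); (12,11,cv); (13,4,cv); (13,9,cv); (13,10,cv); (14,5,cv); (14,10,cv); (14,11,cv); (15,9,cv); (15,10,cv); (15,11,cv)
step 2: rule r1; match: 0->7, 1->0, 2->3, 3->4; deleted nodes 7; deleted edges (7,0,cv); (7,3,cv); (7,4,cv); added nodes 16, 17, 18, 19, 20, 21, 22; added edges (19,0,cv); (19,16,cv); (19,18,cv); (20,3,cv); (20,16,cv); (20,17,cv); (21,4,cv); (21,17,cv); (21,18,cv); (22,16,cv); (22,17,cv); (22,18,cv); result: nodes: 0:V, 1:V, 3:V, 4:V, 5:V, 8:T, 9:V, 10:V, 11:V, 12:T, 13:T, 14:T, 15:T, 16:V, 17:V, 18:V, 19:T, 20:T, 21:T, 22:T edges: (8,0,cv); (8,1,cv); (8,3,cv); (12,3,cv); (12,9,cv); (12,11,cv); (13,4,cv); (13,9,cv); (13,10,cv); (14,5,cv); (14,10,cv); (14,11,cv); (15,9,cv); (15,10,cv); (15,11,cv); (19,0,cv); (19,16,cv); (19,18,cv); (20,3,cv); (20,16,cv); (20,17,cv); (21,4,cv); (21,17,cv); (21,18,cv); (22,16,cv); (22,17,cv); (22,18,cv)
final:
nodes: 0:V, 1:V, 3:V, 4:V, 5:V, 8:T, 9:V, 10:V, 11:V, 12:T, 13:T, 14:T, 15:T, 16:V, 17:V, 18:V, 19:T, 20:T, 21:T, 22:T
edges: (8,0,cv); (8,1,cv); (8,3,cv); (12,3,cv); (12,9,cv); (12,11,cv); (13,4,cv); (13,9,cv); (13,10,cv); (14,5,cv); (14,10,cv); (14,11,cv); (15,9,cv); (15,10,cv); (15,11,cv); (19,0,cv); (19,16,cv); (19,18,cv); (20,3,cv); (20,16,cv); (20,17,cv); (21,4,cv); (21,17,cv); (21,18,cv); (22,16,cv); (22,17,cv); (22,18,cv)


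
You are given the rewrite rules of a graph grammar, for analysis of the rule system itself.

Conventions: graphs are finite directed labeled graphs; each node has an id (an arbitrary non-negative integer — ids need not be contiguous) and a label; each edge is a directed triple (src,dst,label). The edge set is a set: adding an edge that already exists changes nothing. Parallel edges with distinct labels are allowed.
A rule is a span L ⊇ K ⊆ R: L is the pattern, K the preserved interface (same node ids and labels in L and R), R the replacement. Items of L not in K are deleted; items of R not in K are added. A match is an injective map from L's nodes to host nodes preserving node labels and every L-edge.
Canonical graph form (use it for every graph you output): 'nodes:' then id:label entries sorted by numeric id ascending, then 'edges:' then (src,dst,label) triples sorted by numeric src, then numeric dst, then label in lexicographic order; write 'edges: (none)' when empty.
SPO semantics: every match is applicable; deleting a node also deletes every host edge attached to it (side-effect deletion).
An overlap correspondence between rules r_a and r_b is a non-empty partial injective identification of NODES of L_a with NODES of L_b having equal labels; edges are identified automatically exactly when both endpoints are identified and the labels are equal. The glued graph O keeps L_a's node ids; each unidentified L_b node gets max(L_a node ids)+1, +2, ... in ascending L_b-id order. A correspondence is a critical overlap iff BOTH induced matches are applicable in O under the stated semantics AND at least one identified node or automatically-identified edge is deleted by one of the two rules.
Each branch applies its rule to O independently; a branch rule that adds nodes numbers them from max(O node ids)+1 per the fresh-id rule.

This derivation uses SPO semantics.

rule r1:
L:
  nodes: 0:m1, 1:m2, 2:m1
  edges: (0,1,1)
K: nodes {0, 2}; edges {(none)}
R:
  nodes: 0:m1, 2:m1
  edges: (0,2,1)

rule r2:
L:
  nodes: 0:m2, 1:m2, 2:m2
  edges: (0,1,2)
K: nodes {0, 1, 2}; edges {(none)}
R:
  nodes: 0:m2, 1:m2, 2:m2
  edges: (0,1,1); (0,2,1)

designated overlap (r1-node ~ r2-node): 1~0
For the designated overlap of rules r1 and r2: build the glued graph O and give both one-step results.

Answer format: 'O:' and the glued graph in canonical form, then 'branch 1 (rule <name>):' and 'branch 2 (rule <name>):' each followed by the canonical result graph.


O:
nodes: 0:m1, 1:m2, 2:m1, 3:m2, 4:m2
edges: (0,1,1); (1,3,2)
branch 1 (rule r1):
nodes: 0:m1, 2:m1, 3:m2, 4:m2
edges: (0,2,1)
branch 2 (rule r2):
nodes: 0:m1, 1:m2, 2:m1, 3:m2, 4:m2
edges: (0,1,1); (1,3,1); (1,4,1)


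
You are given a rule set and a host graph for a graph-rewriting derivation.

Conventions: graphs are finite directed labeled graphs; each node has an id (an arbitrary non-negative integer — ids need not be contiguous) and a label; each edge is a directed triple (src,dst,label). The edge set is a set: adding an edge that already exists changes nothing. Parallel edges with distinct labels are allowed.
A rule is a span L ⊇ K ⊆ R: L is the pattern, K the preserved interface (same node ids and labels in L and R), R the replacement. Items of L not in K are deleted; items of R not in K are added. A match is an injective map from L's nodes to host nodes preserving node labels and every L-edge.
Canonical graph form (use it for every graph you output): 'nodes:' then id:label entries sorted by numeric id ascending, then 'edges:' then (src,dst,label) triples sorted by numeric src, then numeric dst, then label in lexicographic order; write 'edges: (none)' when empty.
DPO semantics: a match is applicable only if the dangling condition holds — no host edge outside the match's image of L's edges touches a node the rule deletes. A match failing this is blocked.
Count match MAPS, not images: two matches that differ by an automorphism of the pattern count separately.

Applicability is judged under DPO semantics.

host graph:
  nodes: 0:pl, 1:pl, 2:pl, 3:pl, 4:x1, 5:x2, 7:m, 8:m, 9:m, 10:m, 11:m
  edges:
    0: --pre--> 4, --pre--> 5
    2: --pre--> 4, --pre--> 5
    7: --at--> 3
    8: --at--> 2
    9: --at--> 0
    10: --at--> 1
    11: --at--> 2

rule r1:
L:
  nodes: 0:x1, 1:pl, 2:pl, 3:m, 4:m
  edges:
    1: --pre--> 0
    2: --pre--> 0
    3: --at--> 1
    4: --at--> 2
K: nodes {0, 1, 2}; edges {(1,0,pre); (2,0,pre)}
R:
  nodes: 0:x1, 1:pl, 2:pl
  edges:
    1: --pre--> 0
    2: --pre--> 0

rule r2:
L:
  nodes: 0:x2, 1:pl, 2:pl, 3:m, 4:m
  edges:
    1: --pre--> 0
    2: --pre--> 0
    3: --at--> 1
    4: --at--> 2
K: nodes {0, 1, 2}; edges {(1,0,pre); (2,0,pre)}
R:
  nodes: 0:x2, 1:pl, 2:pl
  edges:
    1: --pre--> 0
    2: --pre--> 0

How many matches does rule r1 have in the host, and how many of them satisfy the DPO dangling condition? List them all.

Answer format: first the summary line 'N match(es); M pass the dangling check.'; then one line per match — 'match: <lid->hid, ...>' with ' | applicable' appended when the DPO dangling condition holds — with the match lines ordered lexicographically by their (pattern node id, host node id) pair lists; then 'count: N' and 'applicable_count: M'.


4 match(es); 4 pass the dangling check.
match: 0->4, 1->0, 2->2, 3->9, 4->8 | applicable
match: 0->4, 1->0, 2->2, 3->9, 4->11 | applicable
match: 0->4, 1->2, 2->0, 3->8, 4->9 | applicable
match: 0->4, 1->2, 2->0, 3->11, 4->9 | applicable
count: 4
applicable_count: 4


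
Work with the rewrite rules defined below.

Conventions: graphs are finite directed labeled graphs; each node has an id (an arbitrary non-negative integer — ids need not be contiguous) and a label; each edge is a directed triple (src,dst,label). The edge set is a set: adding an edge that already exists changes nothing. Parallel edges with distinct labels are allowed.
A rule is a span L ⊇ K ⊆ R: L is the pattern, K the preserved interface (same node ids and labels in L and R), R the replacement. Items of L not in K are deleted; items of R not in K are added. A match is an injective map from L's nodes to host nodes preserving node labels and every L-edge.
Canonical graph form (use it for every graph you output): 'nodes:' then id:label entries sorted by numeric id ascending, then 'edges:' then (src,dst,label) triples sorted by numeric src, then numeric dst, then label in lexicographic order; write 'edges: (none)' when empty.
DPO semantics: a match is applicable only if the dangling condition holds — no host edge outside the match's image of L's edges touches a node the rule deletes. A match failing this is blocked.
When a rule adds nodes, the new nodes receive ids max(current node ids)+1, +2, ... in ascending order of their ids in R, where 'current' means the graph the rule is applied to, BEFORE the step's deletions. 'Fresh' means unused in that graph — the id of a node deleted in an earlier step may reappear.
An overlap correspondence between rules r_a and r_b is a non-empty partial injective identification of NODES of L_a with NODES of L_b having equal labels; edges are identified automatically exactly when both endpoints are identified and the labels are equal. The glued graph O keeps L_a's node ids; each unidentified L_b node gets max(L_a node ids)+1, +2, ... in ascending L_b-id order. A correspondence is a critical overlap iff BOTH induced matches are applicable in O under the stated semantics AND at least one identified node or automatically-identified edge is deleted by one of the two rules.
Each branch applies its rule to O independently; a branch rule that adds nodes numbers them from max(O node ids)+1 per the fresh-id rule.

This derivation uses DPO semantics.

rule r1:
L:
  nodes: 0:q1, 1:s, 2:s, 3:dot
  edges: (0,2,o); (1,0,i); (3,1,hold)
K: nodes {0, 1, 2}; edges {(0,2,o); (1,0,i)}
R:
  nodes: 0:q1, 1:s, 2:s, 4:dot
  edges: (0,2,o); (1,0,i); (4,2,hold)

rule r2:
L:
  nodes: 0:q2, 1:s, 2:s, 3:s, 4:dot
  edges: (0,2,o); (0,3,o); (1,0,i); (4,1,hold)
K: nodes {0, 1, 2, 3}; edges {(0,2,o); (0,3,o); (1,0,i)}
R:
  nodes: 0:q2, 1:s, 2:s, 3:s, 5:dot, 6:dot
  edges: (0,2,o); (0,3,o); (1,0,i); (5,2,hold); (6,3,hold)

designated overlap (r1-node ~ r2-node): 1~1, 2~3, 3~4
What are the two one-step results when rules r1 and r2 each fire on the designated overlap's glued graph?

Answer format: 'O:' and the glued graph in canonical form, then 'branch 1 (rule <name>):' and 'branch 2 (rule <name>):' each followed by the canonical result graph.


O:
nodes: 0:q1, 1:s, 2:s, 3:dot, 4:q2, 5:s
edges: (0,2,o); (1,0,i); (1,4,i); (3,1,hold); (4,2,o); (4,5,o)
branch 1 (rule r1):
nodes: 0:q1, 1:s, 2:s, 4:q2, 5:s, 6:dot
edges: (0,2,o); (1,0,i); (1,4,i); (4,2,o); (4,5,o); (6,2,hold)
branch 2 (rule r2):
nodes: 0:q1, 1:s, 2:s, 4:q2, 5:s, 6:dot, 7:dot
edges: (0,2,o); (1,0,i); (1,4,i); (4,2,o); (4,5,o); (6,5,hold); (7,2,hold)
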